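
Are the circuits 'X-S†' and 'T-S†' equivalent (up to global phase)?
No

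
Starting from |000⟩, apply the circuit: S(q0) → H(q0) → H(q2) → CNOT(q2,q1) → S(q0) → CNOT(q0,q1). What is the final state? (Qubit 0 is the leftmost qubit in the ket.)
1/2|000⟩ + 1/2|011⟩ + (1/2)i|101⟩ + (1/2)i|110⟩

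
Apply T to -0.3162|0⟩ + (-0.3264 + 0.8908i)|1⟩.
-0.3162|0⟩ + (-0.8607 + 0.3991i)|1⟩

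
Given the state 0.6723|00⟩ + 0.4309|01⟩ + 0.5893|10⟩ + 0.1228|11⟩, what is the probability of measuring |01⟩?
0.1857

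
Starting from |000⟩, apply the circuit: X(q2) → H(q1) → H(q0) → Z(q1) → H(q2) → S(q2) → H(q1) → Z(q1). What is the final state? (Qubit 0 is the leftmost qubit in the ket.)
-1/2|010⟩ + (1/2)i|011⟩ - 1/2|110⟩ + (1/2)i|111⟩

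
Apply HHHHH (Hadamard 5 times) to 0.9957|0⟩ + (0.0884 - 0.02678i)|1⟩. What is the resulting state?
(0.7666 - 0.01894i)|0⟩ + (0.6416 + 0.01894i)|1⟩

H² = I, so H^5 = H: a single Hadamard. With (a, b) = (0.9957, (0.0884 - 0.02678i)), H gives ((a + b)/√2, (a − b)/√2) = ((0.7666 - 0.01894i), (0.6416 + 0.01894i)).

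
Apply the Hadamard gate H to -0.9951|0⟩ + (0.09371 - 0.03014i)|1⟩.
(-0.6374 - 0.02131i)|0⟩ + (-0.7699 + 0.02131i)|1⟩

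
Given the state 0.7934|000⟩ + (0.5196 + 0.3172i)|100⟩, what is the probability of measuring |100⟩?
0.3706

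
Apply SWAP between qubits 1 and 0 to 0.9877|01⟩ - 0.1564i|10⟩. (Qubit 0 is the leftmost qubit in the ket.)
-0.1564i|01⟩ + 0.9877|10⟩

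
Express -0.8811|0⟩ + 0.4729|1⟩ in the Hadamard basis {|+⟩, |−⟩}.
-0.2886|+⟩ - 0.9574|−⟩

With |ψ⟩ = α|0⟩ + β|1⟩, the Hadamard-basis coefficients are ⟨+|ψ⟩ = (α + β)/√2 and ⟨−|ψ⟩ = (α − β)/√2.
Here α = -0.8811, β = 0.4729: (α + β)/√2 = -0.2886, (α − β)/√2 = -0.9574.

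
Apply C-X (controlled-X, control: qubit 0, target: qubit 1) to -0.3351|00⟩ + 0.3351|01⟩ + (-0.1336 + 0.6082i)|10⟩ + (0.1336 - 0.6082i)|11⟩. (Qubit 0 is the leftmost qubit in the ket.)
-0.3351|00⟩ + 0.3351|01⟩ + (0.1336 - 0.6082i)|10⟩ + (-0.1336 + 0.6082i)|11⟩

C-X leaves the control-|0⟩ kets |00⟩, |01⟩ unchanged and applies X to qubit 1 on the control-|1⟩ pair (|10⟩, |11⟩).
X = [[0, 1], [1, 0]].
With a = amp(|10⟩) = (-0.1336 + 0.6082i) and b = amp(|11⟩) = (0.1336 - 0.6082i):
new amp(|10⟩) = (1)·b = (0.1336 - 0.6082i)
new amp(|11⟩) = (1)·a = (-0.1336 + 0.6082i)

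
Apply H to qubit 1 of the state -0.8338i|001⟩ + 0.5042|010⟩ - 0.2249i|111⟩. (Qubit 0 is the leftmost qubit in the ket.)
0.3565|000⟩ - 0.5896i|001⟩ - 0.3565|010⟩ - 0.5896i|011⟩ - 0.159i|101⟩ + 0.159i|111⟩

H on qubit 1 mixes each pair of kets that differ only in qubit 1: amplitudes (a, b) of (|…0…⟩, |…1…⟩) become ((a + b)/√2, (a − b)/√2). Kets absent from the input have amplitude 0.
(|000⟩, |010⟩): (a, b) = (0, 0.5042) → (0.3565, -0.3565)
(|001⟩, |011⟩): (a, b) = (-0.8338i, 0) → (-0.5896i, -0.5896i)
(|101⟩, |111⟩): (a, b) = (0, -0.2249i) → (-0.159i, 0.159i)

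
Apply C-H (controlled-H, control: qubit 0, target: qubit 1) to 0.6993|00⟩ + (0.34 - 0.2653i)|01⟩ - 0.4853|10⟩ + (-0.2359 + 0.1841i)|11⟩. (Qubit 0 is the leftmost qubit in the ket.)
0.6993|00⟩ + (0.34 - 0.2653i)|01⟩ + (-0.51 + 0.1302i)|10⟩ + (-0.1764 - 0.1302i)|11⟩

C-H leaves the control-|0⟩ kets |00⟩, |01⟩ unchanged and applies H to qubit 1 on the control-|1⟩ pair (|10⟩, |11⟩).
H = [[1/√2, 1/√2], [1/√2, -1/√2]].
With a = amp(|10⟩) = -0.4853 and b = amp(|11⟩) = (-0.2359 + 0.1841i):
new amp(|10⟩) = (1/√2)·a + (1/√2)·b = (-0.51 + 0.1302i)
new amp(|11⟩) = (1/√2)·a + (-1/√2)·b = (-0.1764 - 0.1302i)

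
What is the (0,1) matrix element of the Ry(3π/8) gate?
-0.5556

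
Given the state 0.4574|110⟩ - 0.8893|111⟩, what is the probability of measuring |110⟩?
0.2092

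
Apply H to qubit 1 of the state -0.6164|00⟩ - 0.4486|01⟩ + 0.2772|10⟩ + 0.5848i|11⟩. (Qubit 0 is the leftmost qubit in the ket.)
-0.7531|00⟩ - 0.1187|01⟩ + (0.196 + 0.4135i)|10⟩ + (0.196 - 0.4135i)|11⟩

H on qubit 1 mixes each pair of kets that differ only in qubit 1: amplitudes (a, b) of (|…0…⟩, |…1…⟩) become ((a + b)/√2, (a − b)/√2). Kets absent from the input have amplitude 0.
(|00⟩, |01⟩): (a, b) = (-0.6164, -0.4486) → (-0.7531, -0.1187)
(|10⟩, |11⟩): (a, b) = (0.2772, 0.5848i) → ((0.196 + 0.4135i), (0.196 - 0.4135i))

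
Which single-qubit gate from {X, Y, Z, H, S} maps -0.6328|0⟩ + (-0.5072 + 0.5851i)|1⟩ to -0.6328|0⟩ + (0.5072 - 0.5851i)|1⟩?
Z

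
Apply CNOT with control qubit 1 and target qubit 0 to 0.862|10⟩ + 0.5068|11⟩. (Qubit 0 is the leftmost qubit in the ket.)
0.5068|01⟩ + 0.862|10⟩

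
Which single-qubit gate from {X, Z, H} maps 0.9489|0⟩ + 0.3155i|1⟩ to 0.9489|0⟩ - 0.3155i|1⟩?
Z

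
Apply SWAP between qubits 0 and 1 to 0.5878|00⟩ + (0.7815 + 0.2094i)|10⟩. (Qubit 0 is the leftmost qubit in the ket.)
0.5878|00⟩ + (0.7815 + 0.2094i)|01⟩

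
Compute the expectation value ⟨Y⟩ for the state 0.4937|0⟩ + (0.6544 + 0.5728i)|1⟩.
0.5656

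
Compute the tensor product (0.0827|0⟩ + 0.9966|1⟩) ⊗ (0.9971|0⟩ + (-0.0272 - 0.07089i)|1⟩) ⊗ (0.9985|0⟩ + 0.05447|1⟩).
0.08234|000⟩ + 0.004492|001⟩ + (-0.002246 - 0.005854i)|010⟩ + (-0.0001225 - 0.0003193i)|011⟩ + 0.9922|100⟩ + 0.05413|101⟩ + (-0.02707 - 0.07054i)|110⟩ + (-0.001477 - 0.003848i)|111⟩

amp(|b₁b₂…⟩) = product of the factor amplitudes for bits b₁, b₂, …; only kets whose every factor amplitude is nonzero survive.
|000⟩: (0.0827)(0.9971)(0.9985) = 0.08234
|001⟩: (0.0827)(0.9971)(0.05447) = 0.004492
|010⟩: (0.0827)(-0.0272 - 0.07089i)(0.9985) = (-0.002246 - 0.005854i)
|011⟩: (0.0827)(-0.0272 - 0.07089i)(0.05447) = (-0.0001225 - 0.0003193i)
|100⟩: (0.9966)(0.9971)(0.9985) = 0.9922
|101⟩: (0.9966)(0.9971)(0.05447) = 0.05413
|110⟩: (0.9966)(-0.0272 - 0.07089i)(0.9985) = (-0.02707 - 0.07054i)
|111⟩: (0.9966)(-0.0272 - 0.07089i)(0.05447) = (-0.001477 - 0.003848i)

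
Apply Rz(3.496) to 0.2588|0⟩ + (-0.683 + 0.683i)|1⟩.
(-0.04562 - 0.2547i)|0⟩ + (-0.5519 - 0.7927i)|1⟩

Rz(3.496) = [[e^(−iθ/2), 0], [0, e^(iθ/2)]] with e^(±iθ/2) = cos(θ/2) ± i·sin(θ/2); θ = 3.496, cos(θ/2) ≈ -0.176278, sin(θ/2) ≈ 0.98434.
With a = amp(|0⟩) = 0.2588 and b = amp(|1⟩) = (-0.683 + 0.683i):
new amp(|0⟩) = (-0.176278 - 0.98434i)·a = (-0.04562 - 0.2547i)
new amp(|1⟩) = (-0.176278 + 0.98434i)·b = (-0.5519 - 0.7927i)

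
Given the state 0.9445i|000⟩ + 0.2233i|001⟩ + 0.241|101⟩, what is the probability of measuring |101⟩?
0.05808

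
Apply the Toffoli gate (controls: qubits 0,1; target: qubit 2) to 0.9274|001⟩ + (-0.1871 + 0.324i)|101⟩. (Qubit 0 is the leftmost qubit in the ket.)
0.9274|001⟩ + (-0.1871 + 0.324i)|101⟩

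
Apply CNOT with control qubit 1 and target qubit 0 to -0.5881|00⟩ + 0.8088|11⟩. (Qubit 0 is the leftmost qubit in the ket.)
-0.5881|00⟩ + 0.8088|01⟩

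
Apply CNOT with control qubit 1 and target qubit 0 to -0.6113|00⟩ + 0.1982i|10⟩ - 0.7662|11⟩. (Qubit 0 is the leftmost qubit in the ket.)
-0.6113|00⟩ - 0.7662|01⟩ + 0.1982i|10⟩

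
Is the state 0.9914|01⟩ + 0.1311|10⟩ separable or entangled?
Entangled

Writing the state as a|00⟩ + b|01⟩ + c|10⟩ + d|11⟩, it is a product state iff ad − bc = 0.
Here (a, b, c, d) = (0, 0.9914, 0.1311, 0): ad − bc = (0)(0) − (0.9914)(0.1311) = -0.13 ≠ 0, so the state is entangled.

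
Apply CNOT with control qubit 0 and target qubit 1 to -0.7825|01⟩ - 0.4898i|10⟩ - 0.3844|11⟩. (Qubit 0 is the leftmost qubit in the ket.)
-0.7825|01⟩ - 0.3844|10⟩ - 0.4898i|11⟩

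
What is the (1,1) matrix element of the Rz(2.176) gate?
(0.4643 + 0.8857i)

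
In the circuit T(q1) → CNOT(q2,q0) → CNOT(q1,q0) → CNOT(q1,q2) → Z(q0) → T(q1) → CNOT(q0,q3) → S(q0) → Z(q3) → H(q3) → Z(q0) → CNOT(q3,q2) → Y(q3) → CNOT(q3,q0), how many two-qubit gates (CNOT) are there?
6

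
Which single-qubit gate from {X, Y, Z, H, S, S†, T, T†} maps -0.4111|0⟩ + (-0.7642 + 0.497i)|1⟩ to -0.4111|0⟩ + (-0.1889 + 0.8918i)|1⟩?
T†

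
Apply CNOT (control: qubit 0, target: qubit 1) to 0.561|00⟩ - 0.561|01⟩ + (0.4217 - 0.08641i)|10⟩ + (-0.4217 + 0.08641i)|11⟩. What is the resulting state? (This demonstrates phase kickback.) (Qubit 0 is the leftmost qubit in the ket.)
0.561|00⟩ - 0.561|01⟩ + (-0.4217 + 0.08641i)|10⟩ + (0.4217 - 0.08641i)|11⟩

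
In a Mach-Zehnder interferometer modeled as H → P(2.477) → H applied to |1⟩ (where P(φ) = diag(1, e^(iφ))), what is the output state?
(0.8936 - 0.3084i)|0⟩ + (0.1064 + 0.3084i)|1⟩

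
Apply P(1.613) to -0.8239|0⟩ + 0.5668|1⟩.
-0.8239|0⟩ + (-0.02391 + 0.5663i)|1⟩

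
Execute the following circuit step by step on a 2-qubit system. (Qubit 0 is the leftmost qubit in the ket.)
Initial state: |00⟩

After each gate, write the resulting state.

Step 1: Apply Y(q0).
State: i|10⟩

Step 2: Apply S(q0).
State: -|10⟩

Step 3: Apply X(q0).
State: -|00⟩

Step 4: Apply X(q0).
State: -|10⟩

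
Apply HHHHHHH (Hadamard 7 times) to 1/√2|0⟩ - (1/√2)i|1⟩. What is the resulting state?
(1/2 - (1/2)i)|0⟩ + (1/2 + (1/2)i)|1⟩

H² = I, so H^7 = H: a single Hadamard. With (a, b) = (1/√2, -(1/√2)i), H gives ((a + b)/√2, (a − b)/√2) = ((1/2 - (1/2)i), (1/2 + (1/2)i)).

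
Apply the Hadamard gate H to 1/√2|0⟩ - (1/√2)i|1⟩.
(1/2 - (1/2)i)|0⟩ + (1/2 + (1/2)i)|1⟩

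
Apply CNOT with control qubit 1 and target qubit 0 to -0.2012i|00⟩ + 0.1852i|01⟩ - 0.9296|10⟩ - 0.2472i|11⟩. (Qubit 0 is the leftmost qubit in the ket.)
-0.2012i|00⟩ - 0.2472i|01⟩ - 0.9296|10⟩ + 0.1852i|11⟩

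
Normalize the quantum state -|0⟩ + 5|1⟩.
-0.1961|0⟩ + 0.9806|1⟩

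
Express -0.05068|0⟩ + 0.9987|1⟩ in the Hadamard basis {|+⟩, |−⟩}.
0.6704|+⟩ - 0.742|−⟩

With |ψ⟩ = α|0⟩ + β|1⟩, the Hadamard-basis coefficients are ⟨+|ψ⟩ = (α + β)/√2 and ⟨−|ψ⟩ = (α − β)/√2.
Here α = -0.05068, β = 0.9987: (α + β)/√2 = 0.6704, (α − β)/√2 = -0.742.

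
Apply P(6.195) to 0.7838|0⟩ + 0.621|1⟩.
0.7838|0⟩ + (0.6186 - 0.05469i)|1⟩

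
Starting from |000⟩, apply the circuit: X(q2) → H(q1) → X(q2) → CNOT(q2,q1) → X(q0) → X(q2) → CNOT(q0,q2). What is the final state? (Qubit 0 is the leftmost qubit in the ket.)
1/√2|100⟩ + 1/√2|110⟩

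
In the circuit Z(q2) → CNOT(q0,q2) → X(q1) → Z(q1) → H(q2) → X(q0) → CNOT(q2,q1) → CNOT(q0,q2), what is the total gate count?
8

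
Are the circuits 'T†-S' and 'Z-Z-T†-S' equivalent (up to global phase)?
Yes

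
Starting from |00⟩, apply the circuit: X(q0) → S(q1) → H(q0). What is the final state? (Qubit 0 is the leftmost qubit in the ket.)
1/√2|00⟩ - 1/√2|10⟩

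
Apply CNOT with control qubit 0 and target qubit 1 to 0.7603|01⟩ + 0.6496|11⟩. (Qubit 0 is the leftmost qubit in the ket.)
0.7603|01⟩ + 0.6496|10⟩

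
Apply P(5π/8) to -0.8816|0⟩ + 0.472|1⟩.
-0.8816|0⟩ + (-0.1806 + 0.4361i)|1⟩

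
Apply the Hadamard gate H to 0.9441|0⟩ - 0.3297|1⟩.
0.4344|0⟩ + 0.9007|1⟩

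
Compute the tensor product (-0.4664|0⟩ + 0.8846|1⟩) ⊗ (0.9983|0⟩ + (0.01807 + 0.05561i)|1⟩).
-0.4656|00⟩ + (-0.008428 - 0.02594i)|01⟩ + 0.8831|10⟩ + (0.01598 + 0.04919i)|11⟩

amp(|b₁b₂…⟩) = product of the factor amplitudes for bits b₁, b₂, …; only kets whose every factor amplitude is nonzero survive.
|00⟩: (-0.4664)(0.9983) = -0.4656
|01⟩: (-0.4664)(0.01807 + 0.05561i) = (-0.008428 - 0.02594i)
|10⟩: (0.8846)(0.9983) = 0.8831
|11⟩: (0.8846)(0.01807 + 0.05561i) = (0.01598 + 0.04919i)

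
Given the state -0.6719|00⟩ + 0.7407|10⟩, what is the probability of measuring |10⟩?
0.5486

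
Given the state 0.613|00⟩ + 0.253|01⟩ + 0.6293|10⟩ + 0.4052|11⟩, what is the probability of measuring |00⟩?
0.3758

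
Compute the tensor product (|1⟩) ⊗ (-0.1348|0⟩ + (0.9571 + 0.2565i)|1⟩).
-0.1348|10⟩ + (0.9571 + 0.2565i)|11⟩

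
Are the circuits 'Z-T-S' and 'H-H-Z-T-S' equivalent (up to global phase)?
Yes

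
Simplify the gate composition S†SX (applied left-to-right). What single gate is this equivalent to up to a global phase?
X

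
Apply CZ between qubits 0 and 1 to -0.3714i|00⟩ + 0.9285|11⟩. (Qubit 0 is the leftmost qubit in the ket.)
-0.3714i|00⟩ - 0.9285|11⟩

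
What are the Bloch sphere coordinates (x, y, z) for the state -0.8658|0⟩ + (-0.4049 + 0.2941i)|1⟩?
(0.7011, -0.5093, 0.4992)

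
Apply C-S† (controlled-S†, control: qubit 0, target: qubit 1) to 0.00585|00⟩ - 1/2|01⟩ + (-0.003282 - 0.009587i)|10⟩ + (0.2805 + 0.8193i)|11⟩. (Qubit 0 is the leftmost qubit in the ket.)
0.00585|00⟩ - 1/2|01⟩ + (-0.003282 - 0.009587i)|10⟩ + (0.8193 - 0.2805i)|11⟩

C-S† leaves the control-|0⟩ kets |00⟩, |01⟩ unchanged and applies S† to qubit 1 on the control-|1⟩ pair (|10⟩, |11⟩).
S† = [[1, 0], [0, -i]].
With a = amp(|10⟩) = (-0.003282 - 0.009587i) and b = amp(|11⟩) = (0.2805 + 0.8193i):
new amp(|10⟩) = (1)·a = (-0.003282 - 0.009587i)
new amp(|11⟩) = (-i)·b = (0.8193 - 0.2805i)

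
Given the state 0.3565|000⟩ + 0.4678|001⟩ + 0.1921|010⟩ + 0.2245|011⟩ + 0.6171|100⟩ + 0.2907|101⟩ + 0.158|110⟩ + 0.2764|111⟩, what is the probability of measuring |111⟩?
0.0764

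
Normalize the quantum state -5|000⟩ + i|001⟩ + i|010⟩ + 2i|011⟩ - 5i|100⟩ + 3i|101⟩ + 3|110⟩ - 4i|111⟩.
-0.527|000⟩ + 0.1054i|001⟩ + 0.1054i|010⟩ + 0.2108i|011⟩ - 0.527i|100⟩ + 0.3162i|101⟩ + 0.3162|110⟩ - 0.4216i|111⟩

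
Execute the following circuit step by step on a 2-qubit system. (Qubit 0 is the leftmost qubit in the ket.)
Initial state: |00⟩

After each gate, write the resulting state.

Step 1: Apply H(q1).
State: 1/√2|00⟩ + 1/√2|01⟩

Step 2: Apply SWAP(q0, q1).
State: 1/√2|00⟩ + 1/√2|10⟩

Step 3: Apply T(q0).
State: 1/√2|00⟩ + (1/2 + (1/2)i)|10⟩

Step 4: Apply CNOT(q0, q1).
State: 1/√2|00⟩ + (1/2 + (1/2)i)|11⟩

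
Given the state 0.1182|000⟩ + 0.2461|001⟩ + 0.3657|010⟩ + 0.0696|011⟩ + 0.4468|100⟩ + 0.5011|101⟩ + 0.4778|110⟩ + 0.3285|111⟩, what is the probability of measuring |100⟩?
0.1996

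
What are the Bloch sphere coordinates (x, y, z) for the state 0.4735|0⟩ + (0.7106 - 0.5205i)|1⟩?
(0.6729, -0.4929, -0.5517)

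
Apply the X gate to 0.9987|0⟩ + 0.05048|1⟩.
0.05048|0⟩ + 0.9987|1⟩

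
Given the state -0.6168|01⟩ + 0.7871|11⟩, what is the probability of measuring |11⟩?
0.6195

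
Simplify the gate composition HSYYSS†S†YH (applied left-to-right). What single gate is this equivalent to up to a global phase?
Y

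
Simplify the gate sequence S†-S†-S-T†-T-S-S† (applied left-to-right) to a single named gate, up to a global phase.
S†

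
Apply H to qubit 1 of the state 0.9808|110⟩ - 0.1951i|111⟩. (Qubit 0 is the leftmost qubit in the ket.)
0.6935|100⟩ - 0.138i|101⟩ - 0.6935|110⟩ + 0.138i|111⟩

H on qubit 1 mixes each pair of kets that differ only in qubit 1: amplitudes (a, b) of (|…0…⟩, |…1…⟩) become ((a + b)/√2, (a − b)/√2). Kets absent from the input have amplitude 0.
(|100⟩, |110⟩): (a, b) = (0, 0.9808) → (0.6935, -0.6935)
(|101⟩, |111⟩): (a, b) = (0, -0.1951i) → (-0.138i, 0.138i)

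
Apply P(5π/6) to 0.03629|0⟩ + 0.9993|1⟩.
0.03629|0⟩ + (-0.8654 + 0.4997i)|1⟩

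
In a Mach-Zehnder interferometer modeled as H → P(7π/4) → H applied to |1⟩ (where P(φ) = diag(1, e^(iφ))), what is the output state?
(0.1464 + (1/√8)i)|0⟩ + (0.8536 - (1/√8)i)|1⟩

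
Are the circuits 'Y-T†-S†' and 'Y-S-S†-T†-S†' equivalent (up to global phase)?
Yes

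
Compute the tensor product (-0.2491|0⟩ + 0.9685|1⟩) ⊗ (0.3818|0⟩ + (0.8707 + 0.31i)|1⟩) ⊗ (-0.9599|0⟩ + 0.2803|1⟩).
0.09129|000⟩ - 0.02666|001⟩ + (0.2082 + 0.07412i)|010⟩ + (-0.06079 - 0.02165i)|011⟩ - 0.3549|100⟩ + 0.1036|101⟩ + (-0.8095 - 0.2882i)|110⟩ + (0.2364 + 0.08416i)|111⟩

amp(|b₁b₂…⟩) = product of the factor amplitudes for bits b₁, b₂, …; only kets whose every factor amplitude is nonzero survive.
|000⟩: (-0.2491)(0.3818)(-0.9599) = 0.09129
|001⟩: (-0.2491)(0.3818)(0.2803) = -0.02666
|010⟩: (-0.2491)(0.8707 + 0.31i)(-0.9599) = (0.2082 + 0.07412i)
|011⟩: (-0.2491)(0.8707 + 0.31i)(0.2803) = (-0.06079 - 0.02165i)
|100⟩: (0.9685)(0.3818)(-0.9599) = -0.3549
|101⟩: (0.9685)(0.3818)(0.2803) = 0.1036
|110⟩: (0.9685)(0.8707 + 0.31i)(-0.9599) = (-0.8095 - 0.2882i)
|111⟩: (0.9685)(0.8707 + 0.31i)(0.2803) = (0.2364 + 0.08416i)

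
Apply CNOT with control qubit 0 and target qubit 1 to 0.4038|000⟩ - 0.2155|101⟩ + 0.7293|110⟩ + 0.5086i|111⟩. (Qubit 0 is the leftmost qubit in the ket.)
0.4038|000⟩ + 0.7293|100⟩ + 0.5086i|101⟩ - 0.2155|111⟩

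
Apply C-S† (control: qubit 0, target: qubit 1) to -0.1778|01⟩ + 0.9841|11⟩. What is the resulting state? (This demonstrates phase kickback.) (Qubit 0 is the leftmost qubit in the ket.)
-0.1778|01⟩ - 0.9841i|11⟩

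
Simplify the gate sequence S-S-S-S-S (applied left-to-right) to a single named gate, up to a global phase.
S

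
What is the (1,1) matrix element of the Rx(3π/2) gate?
-1/√2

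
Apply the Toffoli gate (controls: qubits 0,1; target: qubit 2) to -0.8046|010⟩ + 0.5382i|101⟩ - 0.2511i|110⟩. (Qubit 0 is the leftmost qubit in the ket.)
-0.8046|010⟩ + 0.5382i|101⟩ - 0.2511i|111⟩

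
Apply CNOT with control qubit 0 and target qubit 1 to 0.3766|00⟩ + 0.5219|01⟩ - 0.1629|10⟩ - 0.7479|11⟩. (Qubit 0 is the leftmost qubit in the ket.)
0.3766|00⟩ + 0.5219|01⟩ - 0.7479|10⟩ - 0.1629|11⟩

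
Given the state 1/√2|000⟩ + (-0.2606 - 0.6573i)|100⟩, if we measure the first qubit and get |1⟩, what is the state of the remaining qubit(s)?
(-0.3686 - 0.9296i)|00⟩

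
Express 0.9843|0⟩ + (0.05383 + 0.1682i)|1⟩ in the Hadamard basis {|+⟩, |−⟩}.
(0.7341 + 0.1189i)|+⟩ + (0.6579 - 0.1189i)|−⟩

With |ψ⟩ = α|0⟩ + β|1⟩, the Hadamard-basis coefficients are ⟨+|ψ⟩ = (α + β)/√2 and ⟨−|ψ⟩ = (α − β)/√2.
Here α = 0.9843, β = (0.05383 + 0.1682i): (α + β)/√2 = (0.7341 + 0.1189i), (α − β)/√2 = (0.6579 - 0.1189i).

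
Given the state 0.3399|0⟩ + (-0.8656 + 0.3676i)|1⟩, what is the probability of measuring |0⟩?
0.1155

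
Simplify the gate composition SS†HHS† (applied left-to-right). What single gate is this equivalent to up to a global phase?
S†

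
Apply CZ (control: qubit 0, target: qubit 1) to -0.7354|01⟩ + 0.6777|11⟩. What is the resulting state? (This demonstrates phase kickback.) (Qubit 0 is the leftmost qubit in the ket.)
-0.7354|01⟩ - 0.6777|11⟩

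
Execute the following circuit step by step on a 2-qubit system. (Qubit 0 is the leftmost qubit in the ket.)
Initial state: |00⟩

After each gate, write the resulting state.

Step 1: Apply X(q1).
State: |01⟩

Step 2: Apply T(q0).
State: |01⟩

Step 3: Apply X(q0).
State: |11⟩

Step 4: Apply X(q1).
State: |10⟩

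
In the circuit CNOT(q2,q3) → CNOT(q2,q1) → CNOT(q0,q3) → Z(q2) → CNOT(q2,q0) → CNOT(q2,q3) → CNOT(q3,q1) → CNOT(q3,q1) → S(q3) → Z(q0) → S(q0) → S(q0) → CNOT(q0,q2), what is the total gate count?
13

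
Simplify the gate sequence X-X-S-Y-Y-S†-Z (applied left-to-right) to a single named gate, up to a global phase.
Z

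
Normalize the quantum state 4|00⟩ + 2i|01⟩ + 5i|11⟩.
0.5963|00⟩ + 0.2981i|01⟩ + 0.7454i|11⟩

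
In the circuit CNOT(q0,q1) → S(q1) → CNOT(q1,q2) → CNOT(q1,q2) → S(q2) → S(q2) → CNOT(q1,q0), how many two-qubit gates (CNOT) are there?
4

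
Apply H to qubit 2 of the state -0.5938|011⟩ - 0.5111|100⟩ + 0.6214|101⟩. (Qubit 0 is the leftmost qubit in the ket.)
-0.4199|010⟩ + 0.4199|011⟩ + 0.07799|100⟩ - 0.8008|101⟩

H on qubit 2 mixes each pair of kets that differ only in qubit 2: amplitudes (a, b) of (|…0…⟩, |…1…⟩) become ((a + b)/√2, (a − b)/√2). Kets absent from the input have amplitude 0.
(|010⟩, |011⟩): (a, b) = (0, -0.5938) → (-0.4199, 0.4199)
(|100⟩, |101⟩): (a, b) = (-0.5111, 0.6214) → (0.07799, -0.8008)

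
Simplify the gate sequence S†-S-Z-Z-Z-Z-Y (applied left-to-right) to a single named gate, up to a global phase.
Y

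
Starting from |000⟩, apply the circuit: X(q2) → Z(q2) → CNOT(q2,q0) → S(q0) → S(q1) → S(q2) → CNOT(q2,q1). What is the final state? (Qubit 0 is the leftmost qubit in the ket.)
|111⟩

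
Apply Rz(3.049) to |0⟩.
(0.04628 - 0.9989i)|0⟩

Rz(3.049) = [[e^(−iθ/2), 0], [0, e^(iθ/2)]] with e^(±iθ/2) = cos(θ/2) ± i·sin(θ/2); θ = 3.049, cos(θ/2) ≈ 0.0462798, sin(θ/2) ≈ 0.998929.
With a = amp(|0⟩) = 1 and b = amp(|1⟩) = 0:
new amp(|0⟩) = (0.0462798 - 0.998929i)·a = (0.04628 - 0.9989i)
new amp(|1⟩) = (0.0462798 + 0.998929i)·b = 0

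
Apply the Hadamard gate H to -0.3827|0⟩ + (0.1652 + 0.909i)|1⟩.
(-0.1538 + 0.6428i)|0⟩ + (-0.3874 - 0.6428i)|1⟩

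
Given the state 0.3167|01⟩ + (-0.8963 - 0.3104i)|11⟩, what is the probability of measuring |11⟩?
0.8997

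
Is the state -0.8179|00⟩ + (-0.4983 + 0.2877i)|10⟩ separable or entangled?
Separable

Writing the state as a|00⟩ + b|01⟩ + c|10⟩ + d|11⟩, it is a product state iff ad − bc = 0.
Here (a, b, c, d) = (-0.8179, 0, (-0.4983 + 0.2877i), 0): ad − bc = (-0.8179)(0) − (0)(-0.4983 + 0.2877i) = 0, so the state is separable.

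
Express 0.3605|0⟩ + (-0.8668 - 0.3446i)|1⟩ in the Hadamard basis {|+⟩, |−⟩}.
(-0.358 - 0.2437i)|+⟩ + (0.8678 + 0.2437i)|−⟩

With |ψ⟩ = α|0⟩ + β|1⟩, the Hadamard-basis coefficients are ⟨+|ψ⟩ = (α + β)/√2 and ⟨−|ψ⟩ = (α − β)/√2.
Here α = 0.3605, β = (-0.8668 - 0.3446i): (α + β)/√2 = (-0.358 - 0.2437i), (α − β)/√2 = (0.8678 + 0.2437i).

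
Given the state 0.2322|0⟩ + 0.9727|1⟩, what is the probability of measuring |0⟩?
0.05392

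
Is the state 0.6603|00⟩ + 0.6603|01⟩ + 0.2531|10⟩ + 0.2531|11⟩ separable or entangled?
Separable

Writing the state as a|00⟩ + b|01⟩ + c|10⟩ + d|11⟩, it is a product state iff ad − bc = 0.
Here (a, b, c, d) = (0.6603, 0.6603, 0.2531, 0.2531): ad − bc = (0.6603)(0.2531) − (0.6603)(0.2531) = 0, so the state is separable.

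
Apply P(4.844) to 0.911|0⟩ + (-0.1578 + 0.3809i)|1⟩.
0.911|0⟩ + (0.3569 + 0.2064i)|1⟩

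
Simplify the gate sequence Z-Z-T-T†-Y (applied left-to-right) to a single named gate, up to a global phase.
Y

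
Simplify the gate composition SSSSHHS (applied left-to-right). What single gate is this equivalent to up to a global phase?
S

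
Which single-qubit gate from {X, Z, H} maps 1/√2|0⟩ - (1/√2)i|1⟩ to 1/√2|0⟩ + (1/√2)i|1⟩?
Z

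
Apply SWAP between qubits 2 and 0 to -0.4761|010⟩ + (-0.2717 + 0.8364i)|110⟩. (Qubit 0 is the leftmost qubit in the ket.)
-0.4761|010⟩ + (-0.2717 + 0.8364i)|011⟩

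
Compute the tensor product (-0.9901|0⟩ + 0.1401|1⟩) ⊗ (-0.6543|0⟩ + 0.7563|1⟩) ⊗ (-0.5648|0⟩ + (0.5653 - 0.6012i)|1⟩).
-0.3659|000⟩ + (0.3662 - 0.3895i)|001⟩ + 0.4229|010⟩ + (-0.4233 + 0.4502i)|011⟩ + 0.05177|100⟩ + (-0.05182 + 0.05511i)|101⟩ - 0.05984|110⟩ + (0.0599 - 0.0637i)|111⟩

amp(|b₁b₂…⟩) = product of the factor amplitudes for bits b₁, b₂, …; only kets whose every factor amplitude is nonzero survive.
|000⟩: (-0.9901)(-0.6543)(-0.5648) = -0.3659
|001⟩: (-0.9901)(-0.6543)(0.5653 - 0.6012i) = (0.3662 - 0.3895i)
|010⟩: (-0.9901)(0.7563)(-0.5648) = 0.4229
|011⟩: (-0.9901)(0.7563)(0.5653 - 0.6012i) = (-0.4233 + 0.4502i)
|100⟩: (0.1401)(-0.6543)(-0.5648) = 0.05177
|101⟩: (0.1401)(-0.6543)(0.5653 - 0.6012i) = (-0.05182 + 0.05511i)
|110⟩: (0.1401)(0.7563)(-0.5648) = -0.05984
|111⟩: (0.1401)(0.7563)(0.5653 - 0.6012i) = (0.0599 - 0.0637i)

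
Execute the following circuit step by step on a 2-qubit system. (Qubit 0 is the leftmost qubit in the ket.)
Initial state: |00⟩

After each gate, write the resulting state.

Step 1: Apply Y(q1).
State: i|01⟩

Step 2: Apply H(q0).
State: (1/√2)i|01⟩ + (1/√2)i|11⟩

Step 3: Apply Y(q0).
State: 1/√2|01⟩ - 1/√2|11⟩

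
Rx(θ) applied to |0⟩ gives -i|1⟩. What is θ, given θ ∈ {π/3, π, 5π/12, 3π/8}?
π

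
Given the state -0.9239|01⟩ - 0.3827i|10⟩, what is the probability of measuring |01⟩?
0.8536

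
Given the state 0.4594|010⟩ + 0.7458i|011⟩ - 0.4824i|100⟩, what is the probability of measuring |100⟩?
0.2327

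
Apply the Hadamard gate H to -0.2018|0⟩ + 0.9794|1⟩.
0.5498|0⟩ - 0.8352|1⟩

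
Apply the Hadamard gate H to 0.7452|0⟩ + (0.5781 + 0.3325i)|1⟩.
(0.9357 + 0.2351i)|0⟩ + (0.1182 - 0.2351i)|1⟩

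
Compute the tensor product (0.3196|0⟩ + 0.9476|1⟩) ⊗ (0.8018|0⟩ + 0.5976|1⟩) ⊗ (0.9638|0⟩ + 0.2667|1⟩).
0.247|000⟩ + 0.06834|001⟩ + 0.1841|010⟩ + 0.05094|011⟩ + 0.7323|100⟩ + 0.2026|101⟩ + 0.5458|110⟩ + 0.151|111⟩

amp(|b₁b₂…⟩) = product of the factor amplitudes for bits b₁, b₂, …; only kets whose every factor amplitude is nonzero survive.
|000⟩: (0.3196)(0.8018)(0.9638) = 0.247
|001⟩: (0.3196)(0.8018)(0.2667) = 0.06834
|010⟩: (0.3196)(0.5976)(0.9638) = 0.1841
|011⟩: (0.3196)(0.5976)(0.2667) = 0.05094
|100⟩: (0.9476)(0.8018)(0.9638) = 0.7323
|101⟩: (0.9476)(0.8018)(0.2667) = 0.2026
|110⟩: (0.9476)(0.5976)(0.9638) = 0.5458
|111⟩: (0.9476)(0.5976)(0.2667) = 0.151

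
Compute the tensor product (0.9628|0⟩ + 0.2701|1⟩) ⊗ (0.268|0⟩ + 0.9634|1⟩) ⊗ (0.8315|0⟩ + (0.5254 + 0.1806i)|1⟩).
0.2146|000⟩ + (0.1356 + 0.0466i)|001⟩ + 0.7713|010⟩ + (0.4873 + 0.1675i)|011⟩ + 0.06019|100⟩ + (0.03803 + 0.01307i)|101⟩ + 0.2164|110⟩ + (0.1367 + 0.04699i)|111⟩

amp(|b₁b₂…⟩) = product of the factor amplitudes for bits b₁, b₂, …; only kets whose every factor amplitude is nonzero survive.
|000⟩: (0.9628)(0.268)(0.8315) = 0.2146
|001⟩: (0.9628)(0.268)(0.5254 + 0.1806i) = (0.1356 + 0.0466i)
|010⟩: (0.9628)(0.9634)(0.8315) = 0.7713
|011⟩: (0.9628)(0.9634)(0.5254 + 0.1806i) = (0.4873 + 0.1675i)
|100⟩: (0.2701)(0.268)(0.8315) = 0.06019
|101⟩: (0.2701)(0.268)(0.5254 + 0.1806i) = (0.03803 + 0.01307i)
|110⟩: (0.2701)(0.9634)(0.8315) = 0.2164
|111⟩: (0.2701)(0.9634)(0.5254 + 0.1806i) = (0.1367 + 0.04699i)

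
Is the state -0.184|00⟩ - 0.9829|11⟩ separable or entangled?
Entangled

Writing the state as a|00⟩ + b|01⟩ + c|10⟩ + d|11⟩, it is a product state iff ad − bc = 0.
Here (a, b, c, d) = (-0.184, 0, 0, -0.9829): ad − bc = (-0.184)(-0.9829) − (0)(0) = 0.1809 ≠ 0, so the state is entangled.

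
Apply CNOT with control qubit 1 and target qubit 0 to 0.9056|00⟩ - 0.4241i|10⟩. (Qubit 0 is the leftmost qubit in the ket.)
0.9056|00⟩ - 0.4241i|10⟩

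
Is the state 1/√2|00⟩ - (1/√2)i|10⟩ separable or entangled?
Separable

Writing the state as a|00⟩ + b|01⟩ + c|10⟩ + d|11⟩, it is a product state iff ad − bc = 0.
Here (a, b, c, d) = (1/√2, 0, -(1/√2)i, 0): ad − bc = (1/√2)(0) − (0)(-(1/√2)i) = 0, so the state is separable.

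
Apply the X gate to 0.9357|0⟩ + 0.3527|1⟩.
0.3527|0⟩ + 0.9357|1⟩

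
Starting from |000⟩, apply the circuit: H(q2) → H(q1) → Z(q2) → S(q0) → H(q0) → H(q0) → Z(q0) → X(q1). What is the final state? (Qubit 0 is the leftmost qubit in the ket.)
1/2|000⟩ - 1/2|001⟩ + 1/2|010⟩ - 1/2|011⟩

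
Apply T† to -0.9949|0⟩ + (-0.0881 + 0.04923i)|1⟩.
-0.9949|0⟩ + (-0.02749 + 0.09711i)|1⟩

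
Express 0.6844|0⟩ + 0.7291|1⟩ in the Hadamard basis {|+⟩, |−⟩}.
0.9995|+⟩ - 0.03161|−⟩

With |ψ⟩ = α|0⟩ + β|1⟩, the Hadamard-basis coefficients are ⟨+|ψ⟩ = (α + β)/√2 and ⟨−|ψ⟩ = (α − β)/√2.
Here α = 0.6844, β = 0.7291: (α + β)/√2 = 0.9995, (α − β)/√2 = -0.03161.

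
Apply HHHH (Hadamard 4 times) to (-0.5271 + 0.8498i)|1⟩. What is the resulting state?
(-0.5271 + 0.8498i)|1⟩

H² = I, so an even number of Hadamards cancels: H^4 = I and the state is unchanged.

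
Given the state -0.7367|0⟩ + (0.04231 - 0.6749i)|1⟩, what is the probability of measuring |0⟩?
0.5427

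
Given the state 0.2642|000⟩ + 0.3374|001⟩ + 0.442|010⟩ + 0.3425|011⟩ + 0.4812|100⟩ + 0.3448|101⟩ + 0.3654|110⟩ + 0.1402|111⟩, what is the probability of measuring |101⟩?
0.1189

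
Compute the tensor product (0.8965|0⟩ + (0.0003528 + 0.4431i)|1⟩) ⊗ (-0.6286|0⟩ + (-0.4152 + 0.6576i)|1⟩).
-0.5635|00⟩ + (-0.3722 + 0.5895i)|01⟩ + (-0.0002218 - 0.2785i)|10⟩ + (-0.2915 - 0.1837i)|11⟩

amp(|b₁b₂…⟩) = product of the factor amplitudes for bits b₁, b₂, …; only kets whose every factor amplitude is nonzero survive.
|00⟩: (0.8965)(-0.6286) = -0.5635
|01⟩: (0.8965)(-0.4152 + 0.6576i) = (-0.3722 + 0.5895i)
|10⟩: (0.0003528 + 0.4431i)(-0.6286) = (-0.0002218 - 0.2785i)
|11⟩: (0.0003528 + 0.4431i)(-0.4152 + 0.6576i) = (-0.2915 - 0.1837i)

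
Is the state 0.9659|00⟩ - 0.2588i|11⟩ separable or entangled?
Entangled

Writing the state as a|00⟩ + b|01⟩ + c|10⟩ + d|11⟩, it is a product state iff ad − bc = 0.
Here (a, b, c, d) = (0.9659, 0, 0, -0.2588i): ad − bc = (0.9659)(-0.2588i) − (0)(0) = -0.25i ≠ 0, so the state is entangled.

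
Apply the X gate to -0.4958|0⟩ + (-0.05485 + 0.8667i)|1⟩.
(-0.05485 + 0.8667i)|0⟩ - 0.4958|1⟩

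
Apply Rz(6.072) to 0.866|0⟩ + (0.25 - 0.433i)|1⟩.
(-0.8612 - 0.09127i)|0⟩ + (-0.203 + 0.4569i)|1⟩

Rz(6.072) = [[e^(−iθ/2), 0], [0, e^(iθ/2)]] with e^(±iθ/2) = cos(θ/2) ± i·sin(θ/2); θ = 6.072, cos(θ/2) ≈ -0.99443, sin(θ/2) ≈ 0.105397.
With a = amp(|0⟩) = 0.866 and b = amp(|1⟩) = (0.25 - 0.433i):
new amp(|0⟩) = (-0.99443 - 0.105397i)·a = (-0.8612 - 0.09127i)
new amp(|1⟩) = (-0.99443 + 0.105397i)·b = (-0.203 + 0.4569i)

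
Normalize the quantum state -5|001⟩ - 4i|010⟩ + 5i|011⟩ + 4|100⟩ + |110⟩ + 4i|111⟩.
-0.5025|001⟩ - 0.402i|010⟩ + 0.5025i|011⟩ + 0.402|100⟩ + 0.1005|110⟩ + 0.402i|111⟩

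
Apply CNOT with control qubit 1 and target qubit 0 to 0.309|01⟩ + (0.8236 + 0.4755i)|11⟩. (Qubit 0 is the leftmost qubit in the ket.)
(0.8236 + 0.4755i)|01⟩ + 0.309|11⟩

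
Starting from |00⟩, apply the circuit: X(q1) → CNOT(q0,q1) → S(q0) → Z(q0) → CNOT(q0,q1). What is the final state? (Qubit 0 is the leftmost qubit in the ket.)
|01⟩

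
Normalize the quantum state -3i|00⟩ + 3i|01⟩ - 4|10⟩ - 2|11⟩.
-0.4867i|00⟩ + 0.4867i|01⟩ - 0.6489|10⟩ - 0.3244|11⟩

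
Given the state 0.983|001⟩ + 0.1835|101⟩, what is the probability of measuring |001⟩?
0.9663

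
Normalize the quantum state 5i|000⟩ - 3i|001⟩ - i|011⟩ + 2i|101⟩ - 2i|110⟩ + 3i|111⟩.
0.6934i|000⟩ - 0.416i|001⟩ - 0.1387i|011⟩ + 0.2774i|101⟩ - 0.2774i|110⟩ + 0.416i|111⟩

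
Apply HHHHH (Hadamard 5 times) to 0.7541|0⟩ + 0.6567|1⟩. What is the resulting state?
0.9976|0⟩ + 0.06887|1⟩

H² = I, so H^5 = H: a single Hadamard. With (a, b) = (0.7541, 0.6567), H gives ((a + b)/√2, (a − b)/√2) = (0.9976, 0.06887).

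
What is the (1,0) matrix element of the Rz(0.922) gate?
0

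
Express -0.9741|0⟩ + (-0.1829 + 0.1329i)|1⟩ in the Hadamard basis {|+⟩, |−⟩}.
(-0.8181 + 0.09397i)|+⟩ + (-0.5595 - 0.09397i)|−⟩

With |ψ⟩ = α|0⟩ + β|1⟩, the Hadamard-basis coefficients are ⟨+|ψ⟩ = (α + β)/√2 and ⟨−|ψ⟩ = (α − β)/√2.
Here α = -0.9741, β = (-0.1829 + 0.1329i): (α + β)/√2 = (-0.8181 + 0.09397i), (α − β)/√2 = (-0.5595 - 0.09397i).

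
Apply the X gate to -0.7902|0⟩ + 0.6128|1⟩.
0.6128|0⟩ - 0.7902|1⟩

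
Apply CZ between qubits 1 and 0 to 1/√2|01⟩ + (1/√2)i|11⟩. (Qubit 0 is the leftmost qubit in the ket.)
1/√2|01⟩ - (1/√2)i|11⟩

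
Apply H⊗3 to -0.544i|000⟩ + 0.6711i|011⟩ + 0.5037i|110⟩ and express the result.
0.223i|000⟩ - 0.2515i|001⟩ - 0.6077i|010⟩ - 0.1331i|011⟩ - 0.1331i|100⟩ - 0.6077i|101⟩ - 0.2515i|110⟩ + 0.223i|111⟩

H⊗3 gives amp(|y⟩) = (1/2√2) Σ_x (−1)^(x·y) amp(|x⟩), where x·y is the number of positions in which both x and y have a 1.
|000⟩: (-0.544i + 0.6711i + 0.5037i)/(2√2) = 0.223i
|001⟩: (-0.544i - 0.6711i + 0.5037i)/(2√2) = -0.2515i
|010⟩: (-0.544i - 0.6711i - 0.5037i)/(2√2) = -0.6077i
|011⟩: (-0.544i + 0.6711i - 0.5037i)/(2√2) = -0.1331i
|100⟩: (-0.544i + 0.6711i - 0.5037i)/(2√2) = -0.1331i
|101⟩: (-0.544i - 0.6711i - 0.5037i)/(2√2) = -0.6077i
|110⟩: (-0.544i - 0.6711i + 0.5037i)/(2√2) = -0.2515i
|111⟩: (-0.544i + 0.6711i + 0.5037i)/(2√2) = 0.223i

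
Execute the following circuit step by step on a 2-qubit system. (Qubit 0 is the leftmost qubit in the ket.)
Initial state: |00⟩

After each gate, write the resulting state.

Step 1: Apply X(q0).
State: |10⟩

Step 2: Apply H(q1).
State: 1/√2|10⟩ + 1/√2|11⟩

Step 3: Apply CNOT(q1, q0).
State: 1/√2|01⟩ + 1/√2|10⟩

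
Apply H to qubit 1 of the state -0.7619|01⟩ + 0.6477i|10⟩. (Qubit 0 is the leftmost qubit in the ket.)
-0.5387|00⟩ + 0.5387|01⟩ + 0.458i|10⟩ + 0.458i|11⟩

H on qubit 1 mixes each pair of kets that differ only in qubit 1: amplitudes (a, b) of (|…0…⟩, |…1…⟩) become ((a + b)/√2, (a − b)/√2). Kets absent from the input have amplitude 0.
(|00⟩, |01⟩): (a, b) = (0, -0.7619) → (-0.5387, 0.5387)
(|10⟩, |11⟩): (a, b) = (0.6477i, 0) → (0.458i, 0.458i)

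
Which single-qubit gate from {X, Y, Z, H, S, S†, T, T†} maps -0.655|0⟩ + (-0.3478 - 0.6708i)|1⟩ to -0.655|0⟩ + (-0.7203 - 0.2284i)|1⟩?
T†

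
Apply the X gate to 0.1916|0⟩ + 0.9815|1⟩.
0.9815|0⟩ + 0.1916|1⟩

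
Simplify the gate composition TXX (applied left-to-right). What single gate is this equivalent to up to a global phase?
T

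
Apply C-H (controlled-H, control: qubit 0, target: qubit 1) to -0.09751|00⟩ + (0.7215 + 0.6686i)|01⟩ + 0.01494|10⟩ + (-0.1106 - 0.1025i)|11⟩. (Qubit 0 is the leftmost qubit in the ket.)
-0.09751|00⟩ + (0.7215 + 0.6686i)|01⟩ + (-0.06764 - 0.07248i)|10⟩ + (0.08877 + 0.07248i)|11⟩

C-H leaves the control-|0⟩ kets |00⟩, |01⟩ unchanged and applies H to qubit 1 on the control-|1⟩ pair (|10⟩, |11⟩).
H = [[1/√2, 1/√2], [1/√2, -1/√2]].
With a = amp(|10⟩) = 0.01494 and b = amp(|11⟩) = (-0.1106 - 0.1025i):
new amp(|10⟩) = (1/√2)·a + (1/√2)·b = (-0.06764 - 0.07248i)
new amp(|11⟩) = (1/√2)·a + (-1/√2)·b = (0.08877 + 0.07248i)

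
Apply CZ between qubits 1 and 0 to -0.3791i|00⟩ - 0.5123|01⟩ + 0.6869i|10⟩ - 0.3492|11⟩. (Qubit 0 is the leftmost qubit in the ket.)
-0.3791i|00⟩ - 0.5123|01⟩ + 0.6869i|10⟩ + 0.3492|11⟩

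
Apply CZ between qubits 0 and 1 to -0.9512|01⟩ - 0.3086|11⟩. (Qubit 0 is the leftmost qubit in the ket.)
-0.9512|01⟩ + 0.3086|11⟩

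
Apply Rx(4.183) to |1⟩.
-0.8675i|0⟩ - 0.4975|1⟩

Rx(4.183) = [[cos(θ/2), −i·sin(θ/2)], [−i·sin(θ/2), cos(θ/2)]]; θ = 4.183, cos(θ/2) ≈ -0.497491, sin(θ/2) ≈ 0.867469.
With a = amp(|0⟩) = 0 and b = amp(|1⟩) = 1:
new amp(|0⟩) = (-0.497491)·a + (-0.867469i)·b = -0.8675i
new amp(|1⟩) = (-0.867469i)·a + (-0.497491)·b = -0.4975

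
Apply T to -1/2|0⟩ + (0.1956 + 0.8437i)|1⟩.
-1/2|0⟩ + (-0.4583 + 0.7349i)|1⟩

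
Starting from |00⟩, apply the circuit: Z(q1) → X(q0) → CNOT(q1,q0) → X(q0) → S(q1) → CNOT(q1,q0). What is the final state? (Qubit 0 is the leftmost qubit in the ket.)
|00⟩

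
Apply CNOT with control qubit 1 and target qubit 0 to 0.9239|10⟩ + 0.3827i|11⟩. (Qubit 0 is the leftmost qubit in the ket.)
0.3827i|01⟩ + 0.9239|10⟩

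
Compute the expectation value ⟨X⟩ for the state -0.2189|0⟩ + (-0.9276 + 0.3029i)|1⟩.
0.4061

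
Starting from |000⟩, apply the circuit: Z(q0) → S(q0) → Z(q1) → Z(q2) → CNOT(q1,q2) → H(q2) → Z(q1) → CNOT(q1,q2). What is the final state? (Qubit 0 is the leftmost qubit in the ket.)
1/√2|000⟩ + 1/√2|001⟩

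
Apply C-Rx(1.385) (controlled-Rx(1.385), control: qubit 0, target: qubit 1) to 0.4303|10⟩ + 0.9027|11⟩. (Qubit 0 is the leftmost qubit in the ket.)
(0.3312 - 0.5763i)|10⟩ + (0.6948 - 0.2747i)|11⟩

C-Rx(1.385) leaves the control-|0⟩ kets |00⟩, |01⟩ unchanged and applies Rx(1.385) to qubit 1 on the control-|1⟩ pair (|10⟩, |11⟩).
Rx(1.385) = [[cos(θ/2), −i·sin(θ/2)], [−i·sin(θ/2), cos(θ/2)]]; θ = 1.385, cos(θ/2) ≈ 0.769652, sin(θ/2) ≈ 0.638463.
With a = amp(|10⟩) = 0.4303 and b = amp(|11⟩) = 0.9027:
new amp(|10⟩) = (0.769652)·a + (-0.638463i)·b = (0.3312 - 0.5763i)
new amp(|11⟩) = (-0.638463i)·a + (0.769652)·b = (0.6948 - 0.2747i)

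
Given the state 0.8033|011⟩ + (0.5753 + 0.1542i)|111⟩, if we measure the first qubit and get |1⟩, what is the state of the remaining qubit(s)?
(0.9659 + 0.2589i)|11⟩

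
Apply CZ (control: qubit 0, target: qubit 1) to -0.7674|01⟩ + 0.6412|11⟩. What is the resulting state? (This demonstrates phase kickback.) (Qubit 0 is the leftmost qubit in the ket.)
-0.7674|01⟩ - 0.6412|11⟩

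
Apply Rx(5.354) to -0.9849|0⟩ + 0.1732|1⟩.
(0.8805 - 0.0776i)|0⟩ + (-0.1548 + 0.4413i)|1⟩

Rx(5.354) = [[cos(θ/2), −i·sin(θ/2)], [−i·sin(θ/2), cos(θ/2)]]; θ = 5.354, cos(θ/2) ≈ -0.894004, sin(θ/2) ≈ 0.448059.
With a = amp(|0⟩) = -0.9849 and b = amp(|1⟩) = 0.1732:
new amp(|0⟩) = (-0.894004)·a + (-0.448059i)·b = (0.8805 - 0.0776i)
new amp(|1⟩) = (-0.448059i)·a + (-0.894004)·b = (-0.1548 + 0.4413i)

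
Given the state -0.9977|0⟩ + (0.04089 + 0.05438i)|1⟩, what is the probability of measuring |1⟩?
0.004629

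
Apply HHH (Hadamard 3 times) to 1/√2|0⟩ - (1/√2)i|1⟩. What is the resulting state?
(1/2 - (1/2)i)|0⟩ + (1/2 + (1/2)i)|1⟩

H² = I, so H^3 = H: a single Hadamard. With (a, b) = (1/√2, -(1/√2)i), H gives ((a + b)/√2, (a − b)/√2) = ((1/2 - (1/2)i), (1/2 + (1/2)i)).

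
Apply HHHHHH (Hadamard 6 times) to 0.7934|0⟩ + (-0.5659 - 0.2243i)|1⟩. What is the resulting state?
0.7934|0⟩ + (-0.5659 - 0.2243i)|1⟩

H² = I, so an even number of Hadamards cancels: H^6 = I and the state is unchanged.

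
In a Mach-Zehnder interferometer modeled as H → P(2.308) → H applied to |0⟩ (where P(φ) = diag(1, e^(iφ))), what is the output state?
(0.1639 + 0.3702i)|0⟩ + (0.8361 - 0.3702i)|1⟩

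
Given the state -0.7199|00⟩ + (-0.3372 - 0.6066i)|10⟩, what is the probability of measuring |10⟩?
0.4817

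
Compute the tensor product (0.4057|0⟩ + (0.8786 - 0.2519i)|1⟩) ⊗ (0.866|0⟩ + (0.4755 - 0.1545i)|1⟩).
0.3513|00⟩ + (0.1929 - 0.06268i)|01⟩ + (0.7609 - 0.2181i)|10⟩ + (0.3789 - 0.2555i)|11⟩

amp(|b₁b₂…⟩) = product of the factor amplitudes for bits b₁, b₂, …; only kets whose every factor amplitude is nonzero survive.
|00⟩: (0.4057)(0.866) = 0.3513
|01⟩: (0.4057)(0.4755 - 0.1545i) = (0.1929 - 0.06268i)
|10⟩: (0.8786 - 0.2519i)(0.866) = (0.7609 - 0.2181i)
|11⟩: (0.8786 - 0.2519i)(0.4755 - 0.1545i) = (0.3789 - 0.2555i)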